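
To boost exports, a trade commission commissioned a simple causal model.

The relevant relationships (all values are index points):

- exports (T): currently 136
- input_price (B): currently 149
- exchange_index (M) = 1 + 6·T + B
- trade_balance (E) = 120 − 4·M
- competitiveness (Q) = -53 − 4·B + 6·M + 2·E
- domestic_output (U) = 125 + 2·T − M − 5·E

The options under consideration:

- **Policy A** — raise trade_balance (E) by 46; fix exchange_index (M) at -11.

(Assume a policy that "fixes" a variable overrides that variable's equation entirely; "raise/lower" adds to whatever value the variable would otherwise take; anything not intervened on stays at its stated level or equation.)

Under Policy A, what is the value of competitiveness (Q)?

Policy A (E + 46, M := -11):
  T = 136
  B = 149
  M = -11
  E = 120 − 4·(-11) (+46 from intervention) = 210
  Q = -53 − 4·149 + 6·(-11) + 2·210 = -295

-295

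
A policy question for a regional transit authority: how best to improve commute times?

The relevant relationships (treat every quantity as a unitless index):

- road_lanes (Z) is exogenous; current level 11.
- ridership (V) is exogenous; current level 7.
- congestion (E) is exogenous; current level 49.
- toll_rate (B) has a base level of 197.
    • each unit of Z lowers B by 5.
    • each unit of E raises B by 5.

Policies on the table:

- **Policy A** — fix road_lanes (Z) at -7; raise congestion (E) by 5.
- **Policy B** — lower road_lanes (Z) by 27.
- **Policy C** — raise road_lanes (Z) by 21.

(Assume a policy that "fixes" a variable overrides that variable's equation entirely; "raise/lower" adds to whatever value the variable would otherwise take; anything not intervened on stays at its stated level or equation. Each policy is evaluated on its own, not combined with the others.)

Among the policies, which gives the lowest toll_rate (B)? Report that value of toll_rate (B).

282

Policy A (Z := -7, E + 5):
  Z = -7
  E = 49 + 5 = 54
  B = 197 − 5·(-7) + 5·54 = 502
Policy B (Z − 27):
  Z = 11 − 27 = -16
  E = 49
  B = 197 − 5·(-16) + 5·49 = 522
Policy C (Z + 21):
  Z = 11 + 21 = 32
  E = 49
  B = 197 − 5·32 + 5·49 = 282
Comparing — Policy A: B=502, Policy B: B=522, Policy C: B=282. Lowest is 282 (Policy C).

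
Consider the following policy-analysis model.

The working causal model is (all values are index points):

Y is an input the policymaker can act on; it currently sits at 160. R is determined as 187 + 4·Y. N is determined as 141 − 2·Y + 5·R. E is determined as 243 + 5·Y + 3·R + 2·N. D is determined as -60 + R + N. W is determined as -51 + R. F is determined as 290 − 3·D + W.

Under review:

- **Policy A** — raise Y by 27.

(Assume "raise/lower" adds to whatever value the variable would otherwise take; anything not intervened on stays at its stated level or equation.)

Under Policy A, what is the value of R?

935

Policy A (Y + 27):
  Y = 160 + 27 = 187
  R = 187 + 4·187 = 935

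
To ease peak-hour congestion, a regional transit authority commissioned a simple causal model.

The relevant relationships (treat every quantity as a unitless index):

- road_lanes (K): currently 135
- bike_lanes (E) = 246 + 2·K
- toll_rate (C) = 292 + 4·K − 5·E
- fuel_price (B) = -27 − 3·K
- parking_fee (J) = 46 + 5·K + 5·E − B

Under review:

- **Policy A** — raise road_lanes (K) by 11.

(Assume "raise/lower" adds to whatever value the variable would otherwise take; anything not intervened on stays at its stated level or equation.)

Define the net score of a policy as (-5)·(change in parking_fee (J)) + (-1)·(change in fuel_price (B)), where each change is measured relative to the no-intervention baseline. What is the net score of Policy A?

Baseline:
  K = 135
  E = 246 + 2·135 = 516
  B = -27 − 3·135 = -432
  J = 46 + 5·135 + 5·516 − (-432) = 3733
Policy A (K + 11):
  K = 135 + 11 = 146
  E = 246 + 2·146 = 538
  B = -27 − 3·146 = -465
  J = 46 + 5·146 + 5·538 − (-465) = 3931
ΔJ = 3931 − 3733 = 198; ΔB = -465 − (-432) = -33
Score = (-5)·198 + (-1)·(-33) = -957

-957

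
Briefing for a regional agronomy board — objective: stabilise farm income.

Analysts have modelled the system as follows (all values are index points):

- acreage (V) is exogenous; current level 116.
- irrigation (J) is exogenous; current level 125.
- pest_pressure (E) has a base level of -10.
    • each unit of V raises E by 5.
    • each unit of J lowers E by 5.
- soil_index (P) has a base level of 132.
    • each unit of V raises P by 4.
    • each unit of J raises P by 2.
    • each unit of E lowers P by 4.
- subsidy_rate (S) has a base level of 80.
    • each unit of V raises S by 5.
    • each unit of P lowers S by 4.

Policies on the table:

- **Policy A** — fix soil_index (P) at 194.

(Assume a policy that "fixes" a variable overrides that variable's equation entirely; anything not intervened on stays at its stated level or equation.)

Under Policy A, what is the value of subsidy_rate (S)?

Policy A (P := 194):
  V = 116
  J = 125
  E = -10 + 5·116 − 5·125 = -55
  P = 194
  S = 80 + 5·116 − 4·194 = -116

-116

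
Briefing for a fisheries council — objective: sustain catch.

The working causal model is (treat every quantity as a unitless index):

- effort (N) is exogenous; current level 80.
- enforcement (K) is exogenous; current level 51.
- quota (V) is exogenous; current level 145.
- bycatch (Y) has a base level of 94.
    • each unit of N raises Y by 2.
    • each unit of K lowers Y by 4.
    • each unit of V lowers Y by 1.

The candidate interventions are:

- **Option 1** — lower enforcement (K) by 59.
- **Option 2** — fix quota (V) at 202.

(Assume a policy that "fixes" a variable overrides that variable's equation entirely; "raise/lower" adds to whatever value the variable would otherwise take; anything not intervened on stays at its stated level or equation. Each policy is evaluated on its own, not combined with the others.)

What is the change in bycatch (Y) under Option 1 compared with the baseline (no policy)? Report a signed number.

Baseline:
  N = 80
  K = 51
  V = 145
  Y = 94 + 2·80 − 4·51 − 145 = -95
Option 1 (K − 59):
  N = 80
  K = 51 − 59 = -8
  V = 145
  Y = 94 + 2·80 − 4·(-8) − 145 = 141
Change in Y: 141 − (-95) = 236

236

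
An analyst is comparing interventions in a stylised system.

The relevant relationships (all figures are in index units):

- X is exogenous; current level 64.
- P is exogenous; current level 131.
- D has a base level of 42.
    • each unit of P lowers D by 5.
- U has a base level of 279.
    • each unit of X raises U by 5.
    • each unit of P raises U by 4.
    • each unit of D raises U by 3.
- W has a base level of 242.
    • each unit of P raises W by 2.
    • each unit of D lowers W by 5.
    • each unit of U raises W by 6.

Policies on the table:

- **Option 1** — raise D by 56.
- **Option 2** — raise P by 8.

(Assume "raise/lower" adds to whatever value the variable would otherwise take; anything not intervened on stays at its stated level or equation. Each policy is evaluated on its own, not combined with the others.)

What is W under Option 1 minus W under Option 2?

1040

Option 1 (D + 56):
  X = 64
  P = 131
  D = 42 − 5·131 (+56 from intervention) = -557
  U = 279 + 5·64 + 4·131 + 3·(-557) = -548
  W = 242 + 2·131 − 5·(-557) + 6·(-548) = 1
Option 2 (P + 8):
  X = 64
  P = 131 + 8 = 139
  D = 42 − 5·139 = -653
  U = 279 + 5·64 + 4·139 + 3·(-653) = -804
  W = 242 + 2·139 − 5·(-653) + 6·(-804) = -1039
W: 1 − (-1039) = 1040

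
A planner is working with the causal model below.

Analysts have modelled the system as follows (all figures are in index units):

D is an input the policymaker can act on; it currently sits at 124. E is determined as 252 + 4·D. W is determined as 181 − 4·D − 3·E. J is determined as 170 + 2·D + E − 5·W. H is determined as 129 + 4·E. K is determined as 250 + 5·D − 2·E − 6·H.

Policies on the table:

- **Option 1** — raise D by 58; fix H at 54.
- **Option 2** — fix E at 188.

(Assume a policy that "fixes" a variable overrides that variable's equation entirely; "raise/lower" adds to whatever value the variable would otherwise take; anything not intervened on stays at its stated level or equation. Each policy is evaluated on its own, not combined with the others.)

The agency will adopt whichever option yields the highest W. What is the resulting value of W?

Option 1 (D + 58, H := 54):
  D = 124 + 58 = 182
  E = 252 + 4·182 = 980
  W = 181 − 4·182 − 3·980 = -3487
Option 2 (E := 188):
  D = 124
  E = 188
  W = 181 − 4·124 − 3·188 = -879
Comparing — Option 1: W=-3487, Option 2: W=-879. Highest is -879 (Option 2).

-879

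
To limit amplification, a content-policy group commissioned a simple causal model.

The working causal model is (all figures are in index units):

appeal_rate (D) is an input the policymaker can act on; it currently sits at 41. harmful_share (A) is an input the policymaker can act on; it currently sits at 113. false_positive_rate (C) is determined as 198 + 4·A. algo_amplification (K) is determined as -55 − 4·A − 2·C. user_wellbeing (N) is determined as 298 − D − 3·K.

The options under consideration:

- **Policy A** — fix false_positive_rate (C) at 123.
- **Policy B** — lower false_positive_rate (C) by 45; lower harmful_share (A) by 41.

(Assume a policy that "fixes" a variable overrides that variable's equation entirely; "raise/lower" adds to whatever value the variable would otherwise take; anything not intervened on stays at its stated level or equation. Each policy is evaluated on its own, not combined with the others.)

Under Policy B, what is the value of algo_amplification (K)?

-1225

Policy B (C − 45, A − 41):
  A = 113 − 41 = 72
  C = 198 + 4·72 (−45 from intervention) = 441
  K = -55 − 4·72 − 2·441 = -1225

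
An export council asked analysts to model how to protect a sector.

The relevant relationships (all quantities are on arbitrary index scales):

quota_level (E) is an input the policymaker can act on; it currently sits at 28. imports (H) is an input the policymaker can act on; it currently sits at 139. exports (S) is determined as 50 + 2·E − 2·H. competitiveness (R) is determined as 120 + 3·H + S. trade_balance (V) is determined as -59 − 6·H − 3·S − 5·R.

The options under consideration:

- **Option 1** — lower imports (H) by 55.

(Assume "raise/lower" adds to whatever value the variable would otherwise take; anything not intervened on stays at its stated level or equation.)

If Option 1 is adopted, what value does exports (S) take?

-62

Option 1 (H − 55):
  E = 28
  H = 139 − 55 = 84
  S = 50 + 2·28 − 2·84 = -62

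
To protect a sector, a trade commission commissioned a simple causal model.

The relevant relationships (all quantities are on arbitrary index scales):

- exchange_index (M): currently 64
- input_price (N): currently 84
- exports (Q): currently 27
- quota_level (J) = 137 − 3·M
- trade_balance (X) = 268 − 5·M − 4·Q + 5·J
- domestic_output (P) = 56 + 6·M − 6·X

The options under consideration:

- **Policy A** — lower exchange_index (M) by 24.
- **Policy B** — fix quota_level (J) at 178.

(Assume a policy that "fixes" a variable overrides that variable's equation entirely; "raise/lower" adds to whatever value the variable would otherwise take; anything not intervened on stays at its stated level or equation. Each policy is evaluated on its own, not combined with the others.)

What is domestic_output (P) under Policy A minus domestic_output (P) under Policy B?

Policy A (M − 24):
  M = 64 − 24 = 40
  Q = 27
  J = 137 − 3·40 = 17
  X = 268 − 5·40 − 4·27 + 5·17 = 45
  P = 56 + 6·40 − 6·45 = 26
Policy B (J := 178):
  M = 64
  Q = 27
  J = 178
  X = 268 − 5·64 − 4·27 + 5·178 = 730
  P = 56 + 6·64 − 6·730 = -3940
P: 26 − (-3940) = 3966

3966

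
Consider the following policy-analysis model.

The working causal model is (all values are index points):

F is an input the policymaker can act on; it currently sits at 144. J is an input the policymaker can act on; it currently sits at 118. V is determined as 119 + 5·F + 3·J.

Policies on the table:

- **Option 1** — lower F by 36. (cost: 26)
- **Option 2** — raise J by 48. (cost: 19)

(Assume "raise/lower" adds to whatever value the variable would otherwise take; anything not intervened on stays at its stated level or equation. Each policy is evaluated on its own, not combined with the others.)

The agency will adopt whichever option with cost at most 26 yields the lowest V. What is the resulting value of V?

1013

Option 1 (F − 36):
  F = 144 − 36 = 108
  J = 118
  V = 119 + 5·108 + 3·118 = 1013
Option 2 (J + 48):
  F = 144
  J = 118 + 48 = 166
  V = 119 + 5·144 + 3·166 = 1337
Comparing — Option 1: V=1013, Option 2: V=1337. Lowest is 1013 (Option 1).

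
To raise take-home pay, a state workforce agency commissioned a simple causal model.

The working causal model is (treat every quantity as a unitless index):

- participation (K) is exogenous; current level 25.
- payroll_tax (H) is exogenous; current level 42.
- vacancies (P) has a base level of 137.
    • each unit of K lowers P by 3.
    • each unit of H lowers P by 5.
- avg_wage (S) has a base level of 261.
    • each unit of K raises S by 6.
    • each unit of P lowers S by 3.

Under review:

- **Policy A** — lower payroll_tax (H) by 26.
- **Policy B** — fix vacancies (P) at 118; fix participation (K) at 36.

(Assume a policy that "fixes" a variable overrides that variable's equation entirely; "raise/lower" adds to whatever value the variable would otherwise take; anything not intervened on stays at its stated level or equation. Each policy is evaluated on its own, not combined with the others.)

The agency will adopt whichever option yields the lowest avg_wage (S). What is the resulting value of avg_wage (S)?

Policy A (H − 26):
  K = 25
  H = 42 − 26 = 16
  P = 137 − 3·25 − 5·16 = -18
  S = 261 + 6·25 − 3·(-18) = 465
Policy B (P := 118, K := 36):
  K = 36
  H = 42
  P = 118
  S = 261 + 6·36 − 3·118 = 123
Comparing — Policy A: S=465, Policy B: S=123. Lowest is 123 (Policy B).

123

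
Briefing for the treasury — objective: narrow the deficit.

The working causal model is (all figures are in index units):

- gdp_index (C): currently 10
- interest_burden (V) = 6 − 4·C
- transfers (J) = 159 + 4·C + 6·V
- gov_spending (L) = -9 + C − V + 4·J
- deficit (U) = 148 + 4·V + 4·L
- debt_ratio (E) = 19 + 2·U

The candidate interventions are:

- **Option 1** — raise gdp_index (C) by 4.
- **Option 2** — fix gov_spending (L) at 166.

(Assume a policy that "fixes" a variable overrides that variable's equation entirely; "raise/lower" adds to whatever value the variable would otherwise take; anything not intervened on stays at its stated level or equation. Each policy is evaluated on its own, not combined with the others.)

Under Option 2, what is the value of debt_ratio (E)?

1371

Option 2 (L := 166):
  C = 10
  V = 6 − 4·10 = -34
  J = 159 + 4·10 + 6·(-34) = -5
  L = 166
  U = 148 + 4·(-34) + 4·166 = 676
  E = 19 + 2·676 = 1371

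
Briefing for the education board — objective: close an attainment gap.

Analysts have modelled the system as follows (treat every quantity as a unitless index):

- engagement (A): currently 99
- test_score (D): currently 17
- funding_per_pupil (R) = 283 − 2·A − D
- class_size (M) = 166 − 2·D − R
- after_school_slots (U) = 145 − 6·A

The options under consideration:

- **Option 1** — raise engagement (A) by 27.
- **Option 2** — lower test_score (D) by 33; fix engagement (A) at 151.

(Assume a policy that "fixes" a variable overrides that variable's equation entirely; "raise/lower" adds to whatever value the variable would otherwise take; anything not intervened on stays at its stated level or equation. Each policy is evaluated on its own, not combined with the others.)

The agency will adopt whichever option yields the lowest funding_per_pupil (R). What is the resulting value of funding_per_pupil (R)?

-3

Option 1 (A + 27):
  A = 99 + 27 = 126
  D = 17
  R = 283 − 2·126 − 17 = 14
Option 2 (D − 33, A := 151):
  A = 151
  D = 17 − 33 = -16
  R = 283 − 2·151 − (-16) = -3
Comparing — Option 1: R=14, Option 2: R=-3. Lowest is -3 (Option 2).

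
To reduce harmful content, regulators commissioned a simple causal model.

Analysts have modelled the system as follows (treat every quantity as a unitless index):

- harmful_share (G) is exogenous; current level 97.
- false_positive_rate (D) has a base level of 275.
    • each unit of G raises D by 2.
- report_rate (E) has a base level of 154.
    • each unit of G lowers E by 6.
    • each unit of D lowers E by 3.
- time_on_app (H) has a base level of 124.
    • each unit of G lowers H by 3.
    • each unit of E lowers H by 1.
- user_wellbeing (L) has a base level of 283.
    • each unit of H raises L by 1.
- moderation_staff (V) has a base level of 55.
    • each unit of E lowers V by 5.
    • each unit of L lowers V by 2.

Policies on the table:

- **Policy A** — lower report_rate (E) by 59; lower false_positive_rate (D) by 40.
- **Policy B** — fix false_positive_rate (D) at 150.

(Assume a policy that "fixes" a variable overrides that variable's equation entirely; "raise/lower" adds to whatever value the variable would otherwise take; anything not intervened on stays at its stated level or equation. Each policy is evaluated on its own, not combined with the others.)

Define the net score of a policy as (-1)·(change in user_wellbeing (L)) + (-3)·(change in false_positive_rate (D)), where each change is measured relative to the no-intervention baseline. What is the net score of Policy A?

Baseline:
  G = 97
  D = 275 + 2·97 = 469
  E = 154 − 6·97 − 3·469 = -1835
  H = 124 − 3·97 − (-1835) = 1668
  L = 283 + 1668 = 1951
Policy A (E − 59, D − 40):
  G = 97
  D = 275 + 2·97 (−40 from intervention) = 429
  E = 154 − 6·97 − 3·429 (−59 from intervention) = -1774
  H = 124 − 3·97 − (-1774) = 1607
  L = 283 + 1607 = 1890
ΔL = 1890 − 1951 = -61; ΔD = 429 − 469 = -40
Score = (-1)·(-61) + (-3)·(-40) = 181

181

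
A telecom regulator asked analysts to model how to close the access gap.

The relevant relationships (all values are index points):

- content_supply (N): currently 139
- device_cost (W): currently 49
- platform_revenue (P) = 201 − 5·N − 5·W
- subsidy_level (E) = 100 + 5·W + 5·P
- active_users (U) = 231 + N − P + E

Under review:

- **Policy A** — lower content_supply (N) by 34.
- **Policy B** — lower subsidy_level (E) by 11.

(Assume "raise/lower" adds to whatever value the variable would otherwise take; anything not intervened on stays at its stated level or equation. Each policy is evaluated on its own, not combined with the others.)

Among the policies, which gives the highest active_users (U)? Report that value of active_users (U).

Policy A (N − 34):
  N = 139 − 34 = 105
  W = 49
  P = 201 − 5·105 − 5·49 = -569
  E = 100 + 5·49 + 5·(-569) = -2500
  U = 231 + 105 − (-569) + (-2500) = -1595
Policy B (E − 11):
  N = 139
  W = 49
  P = 201 − 5·139 − 5·49 = -739
  E = 100 + 5·49 + 5·(-739) (−11 from intervention) = -3361
  U = 231 + 139 − (-739) + (-3361) = -2252
Comparing — Policy A: U=-1595, Policy B: U=-2252. Highest is -1595 (Policy A).

-1595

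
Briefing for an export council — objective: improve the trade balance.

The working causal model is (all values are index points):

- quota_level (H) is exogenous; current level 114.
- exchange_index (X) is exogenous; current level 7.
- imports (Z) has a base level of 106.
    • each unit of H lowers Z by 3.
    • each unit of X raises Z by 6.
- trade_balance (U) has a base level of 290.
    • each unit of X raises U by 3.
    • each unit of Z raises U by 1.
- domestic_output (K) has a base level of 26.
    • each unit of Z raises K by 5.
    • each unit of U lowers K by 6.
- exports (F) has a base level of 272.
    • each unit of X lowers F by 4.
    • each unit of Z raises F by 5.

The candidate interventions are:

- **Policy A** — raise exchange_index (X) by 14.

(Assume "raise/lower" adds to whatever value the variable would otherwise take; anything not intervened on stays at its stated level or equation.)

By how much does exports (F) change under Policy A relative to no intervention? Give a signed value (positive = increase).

Baseline:
  H = 114
  X = 7
  Z = 106 − 3·114 + 6·7 = -194
  F = 272 − 4·7 + 5·(-194) = -726
Policy A (X + 14):
  H = 114
  X = 7 + 14 = 21
  Z = 106 − 3·114 + 6·21 = -110
  F = 272 − 4·21 + 5·(-110) = -362
Change in F: -362 − (-726) = 364

364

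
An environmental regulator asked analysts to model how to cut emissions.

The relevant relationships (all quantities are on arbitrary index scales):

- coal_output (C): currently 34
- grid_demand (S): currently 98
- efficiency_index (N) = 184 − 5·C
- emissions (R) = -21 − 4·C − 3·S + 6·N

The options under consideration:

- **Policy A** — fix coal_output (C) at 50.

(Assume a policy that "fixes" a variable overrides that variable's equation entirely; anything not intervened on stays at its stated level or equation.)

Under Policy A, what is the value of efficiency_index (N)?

Policy A (C := 50):
  C = 50
  N = 184 − 5·50 = -66

-66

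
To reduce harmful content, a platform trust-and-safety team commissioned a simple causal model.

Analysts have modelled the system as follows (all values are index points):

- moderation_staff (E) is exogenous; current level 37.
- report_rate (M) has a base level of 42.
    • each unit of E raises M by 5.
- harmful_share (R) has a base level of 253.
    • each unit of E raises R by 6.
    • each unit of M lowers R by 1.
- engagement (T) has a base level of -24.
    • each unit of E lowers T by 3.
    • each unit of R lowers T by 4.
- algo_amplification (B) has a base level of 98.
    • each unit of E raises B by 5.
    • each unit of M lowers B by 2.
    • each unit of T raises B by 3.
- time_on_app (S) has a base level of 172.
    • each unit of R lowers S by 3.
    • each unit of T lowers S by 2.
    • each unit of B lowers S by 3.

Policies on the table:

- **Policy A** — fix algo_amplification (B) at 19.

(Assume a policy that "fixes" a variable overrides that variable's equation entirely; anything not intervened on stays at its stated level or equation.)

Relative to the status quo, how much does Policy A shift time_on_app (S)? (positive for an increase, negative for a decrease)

Baseline:
  E = 37
  M = 42 + 5·37 = 227
  R = 253 + 6·37 − 227 = 248
  T = -24 − 3·37 − 4·248 = -1127
  B = 98 + 5·37 − 2·227 + 3·(-1127) = -3552
  S = 172 − 3·248 − 2·(-1127) − 3·(-3552) = 12338
Policy A (B := 19):
  E = 37
  M = 42 + 5·37 = 227
  R = 253 + 6·37 − 227 = 248
  T = -24 − 3·37 − 4·248 = -1127
  B = 19
  S = 172 − 3·248 − 2·(-1127) − 3·19 = 1625
Change in S: 1625 − 12338 = -10713

-10713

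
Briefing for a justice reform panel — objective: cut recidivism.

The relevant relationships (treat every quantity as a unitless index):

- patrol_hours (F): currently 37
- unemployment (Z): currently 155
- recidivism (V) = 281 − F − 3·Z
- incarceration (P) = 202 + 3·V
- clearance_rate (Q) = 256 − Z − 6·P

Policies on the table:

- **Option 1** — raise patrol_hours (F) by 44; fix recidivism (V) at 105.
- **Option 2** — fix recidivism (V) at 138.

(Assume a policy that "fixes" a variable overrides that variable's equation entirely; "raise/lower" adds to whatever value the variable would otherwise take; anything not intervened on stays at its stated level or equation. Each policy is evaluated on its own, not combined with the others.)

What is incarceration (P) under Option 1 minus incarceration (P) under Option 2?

-99

Option 1 (F + 44, V := 105):
  F = 37 + 44 = 81
  Z = 155
  V = 105
  P = 202 + 3·105 = 517
Option 2 (V := 138):
  F = 37
  Z = 155
  V = 138
  P = 202 + 3·138 = 616
P: 517 − 616 = -99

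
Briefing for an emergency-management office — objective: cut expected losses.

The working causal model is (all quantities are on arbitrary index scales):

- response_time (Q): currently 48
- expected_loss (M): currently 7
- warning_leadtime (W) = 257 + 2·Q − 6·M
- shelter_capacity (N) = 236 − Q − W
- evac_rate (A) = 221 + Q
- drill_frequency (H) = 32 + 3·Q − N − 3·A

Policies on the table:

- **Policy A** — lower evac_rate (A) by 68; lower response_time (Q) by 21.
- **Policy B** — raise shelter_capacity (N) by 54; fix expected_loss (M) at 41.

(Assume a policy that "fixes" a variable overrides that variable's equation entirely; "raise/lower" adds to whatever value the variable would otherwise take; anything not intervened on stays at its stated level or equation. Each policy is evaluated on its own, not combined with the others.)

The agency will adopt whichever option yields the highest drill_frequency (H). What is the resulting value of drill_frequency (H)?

-367

Policy A (A − 68, Q − 21):
  Q = 48 − 21 = 27
  M = 7
  W = 257 + 2·27 − 6·7 = 269
  N = 236 − 27 − 269 = -60
  A = 221 + 27 (−68 from intervention) = 180
  H = 32 + 3·27 − (-60) − 3·180 = -367
Policy B (N + 54, M := 41):
  Q = 48
  M = 41
  W = 257 + 2·48 − 6·41 = 107
  N = 236 − 48 − 107 (+54 from intervention) = 135
  A = 221 + 48 = 269
  H = 32 + 3·48 − 135 − 3·269 = -766
Comparing — Policy A: H=-367, Policy B: H=-766. Highest is -367 (Policy A).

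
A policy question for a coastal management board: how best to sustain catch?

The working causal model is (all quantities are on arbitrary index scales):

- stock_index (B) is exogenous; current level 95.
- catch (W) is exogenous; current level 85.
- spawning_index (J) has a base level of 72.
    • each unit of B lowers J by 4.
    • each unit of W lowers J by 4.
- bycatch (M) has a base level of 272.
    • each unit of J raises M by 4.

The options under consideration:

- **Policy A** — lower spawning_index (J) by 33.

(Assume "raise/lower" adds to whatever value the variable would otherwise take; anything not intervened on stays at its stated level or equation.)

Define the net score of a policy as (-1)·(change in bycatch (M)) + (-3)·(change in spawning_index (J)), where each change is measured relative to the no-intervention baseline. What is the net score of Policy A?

Baseline:
  B = 95
  W = 85
  J = 72 − 4·95 − 4·85 = -648
  M = 272 + 4·(-648) = -2320
Policy A (J − 33):
  B = 95
  W = 85
  J = 72 − 4·95 − 4·85 (−33 from intervention) = -681
  M = 272 + 4·(-681) = -2452
ΔM = -2452 − (-2320) = -132; ΔJ = -681 − (-648) = -33
Score = (-1)·(-132) + (-3)·(-33) = 231

231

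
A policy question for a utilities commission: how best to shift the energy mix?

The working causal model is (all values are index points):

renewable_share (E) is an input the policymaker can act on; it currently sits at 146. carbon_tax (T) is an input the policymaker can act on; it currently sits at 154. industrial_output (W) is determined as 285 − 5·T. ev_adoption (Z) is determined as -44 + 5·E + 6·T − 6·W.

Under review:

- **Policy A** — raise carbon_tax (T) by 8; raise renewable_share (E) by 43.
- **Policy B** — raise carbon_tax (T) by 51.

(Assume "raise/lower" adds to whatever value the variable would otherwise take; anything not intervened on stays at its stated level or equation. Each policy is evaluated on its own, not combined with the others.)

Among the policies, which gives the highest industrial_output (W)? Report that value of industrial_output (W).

Policy A (T + 8, E + 43):
  T = 154 + 8 = 162
  W = 285 − 5·162 = -525
Policy B (T + 51):
  T = 154 + 51 = 205
  W = 285 − 5·205 = -740
Comparing — Policy A: W=-525, Policy B: W=-740. Highest is -525 (Policy A).

-525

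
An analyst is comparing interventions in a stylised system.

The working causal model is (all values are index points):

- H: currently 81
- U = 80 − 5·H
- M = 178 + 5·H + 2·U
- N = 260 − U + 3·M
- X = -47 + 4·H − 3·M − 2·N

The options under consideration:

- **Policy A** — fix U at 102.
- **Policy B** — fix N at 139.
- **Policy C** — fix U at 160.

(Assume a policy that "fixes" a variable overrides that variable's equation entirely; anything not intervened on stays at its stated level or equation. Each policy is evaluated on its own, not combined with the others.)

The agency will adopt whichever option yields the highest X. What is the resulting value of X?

200

Policy A (U := 102):
  H = 81
  U = 102
  M = 178 + 5·81 + 2·102 = 787
  N = 260 − 102 + 3·787 = 2519
  X = -47 + 4·81 − 3·787 − 2·2519 = -7122
Policy B (N := 139):
  H = 81
  U = 80 − 5·81 = -325
  M = 178 + 5·81 + 2·(-325) = -67
  N = 139
  X = -47 + 4·81 − 3·(-67) − 2·139 = 200
Policy C (U := 160):
  H = 81
  U = 160
  M = 178 + 5·81 + 2·160 = 903
  N = 260 − 160 + 3·903 = 2809
  X = -47 + 4·81 − 3·903 − 2·2809 = -8050
Comparing — Policy A: X=-7122, Policy B: X=200, Policy C: X=-8050. Highest is 200 (Policy B).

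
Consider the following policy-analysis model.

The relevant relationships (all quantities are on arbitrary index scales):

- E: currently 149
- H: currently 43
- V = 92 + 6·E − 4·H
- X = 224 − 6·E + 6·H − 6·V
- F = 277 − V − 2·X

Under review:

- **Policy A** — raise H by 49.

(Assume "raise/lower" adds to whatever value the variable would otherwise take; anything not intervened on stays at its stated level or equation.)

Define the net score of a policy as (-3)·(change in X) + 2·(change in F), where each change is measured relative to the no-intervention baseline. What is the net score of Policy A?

-9898

Baseline:
  E = 149
  H = 43
  V = 92 + 6·149 − 4·43 = 814
  X = 224 − 6·149 + 6·43 − 6·814 = -5296
  F = 277 − 814 − 2·(-5296) = 10055
Policy A (H + 49):
  E = 149
  H = 43 + 49 = 92
  V = 92 + 6·149 − 4·92 = 618
  X = 224 − 6·149 + 6·92 − 6·618 = -3826
  F = 277 − 618 − 2·(-3826) = 7311
ΔX = -3826 − (-5296) = 1470; ΔF = 7311 − 10055 = -2744
Score = (-3)·1470 + 2·(-2744) = -9898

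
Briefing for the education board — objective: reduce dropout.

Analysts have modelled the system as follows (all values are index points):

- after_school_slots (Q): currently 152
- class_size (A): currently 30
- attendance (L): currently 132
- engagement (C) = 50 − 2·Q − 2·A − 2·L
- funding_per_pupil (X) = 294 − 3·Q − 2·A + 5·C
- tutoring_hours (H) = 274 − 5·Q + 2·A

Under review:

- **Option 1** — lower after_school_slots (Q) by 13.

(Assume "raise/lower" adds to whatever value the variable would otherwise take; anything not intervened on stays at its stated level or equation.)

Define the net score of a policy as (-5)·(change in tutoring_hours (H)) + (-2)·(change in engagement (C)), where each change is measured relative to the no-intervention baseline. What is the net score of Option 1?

Baseline:
  Q = 152
  A = 30
  L = 132
  C = 50 − 2·152 − 2·30 − 2·132 = -578
  H = 274 − 5·152 + 2·30 = -426
Option 1 (Q − 13):
  Q = 152 − 13 = 139
  A = 30
  L = 132
  C = 50 − 2·139 − 2·30 − 2·132 = -552
  H = 274 − 5·139 + 2·30 = -361
ΔH = -361 − (-426) = 65; ΔC = -552 − (-578) = 26
Score = (-5)·65 + (-2)·26 = -377

-377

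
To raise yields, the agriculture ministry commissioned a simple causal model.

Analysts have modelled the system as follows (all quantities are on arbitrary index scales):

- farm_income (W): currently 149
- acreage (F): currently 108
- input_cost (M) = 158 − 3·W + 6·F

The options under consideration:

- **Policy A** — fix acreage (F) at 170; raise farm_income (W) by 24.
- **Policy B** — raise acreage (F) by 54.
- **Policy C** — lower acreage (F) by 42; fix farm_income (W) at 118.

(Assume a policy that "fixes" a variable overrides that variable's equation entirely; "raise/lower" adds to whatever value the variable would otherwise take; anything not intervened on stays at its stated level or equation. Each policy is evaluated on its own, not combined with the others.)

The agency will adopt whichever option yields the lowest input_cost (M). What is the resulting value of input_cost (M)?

Policy A (F := 170, W + 24):
  W = 149 + 24 = 173
  F = 170
  M = 158 − 3·173 + 6·170 = 659
Policy B (F + 54):
  W = 149
  F = 108 + 54 = 162
  M = 158 − 3·149 + 6·162 = 683
Policy C (F − 42, W := 118):
  W = 118
  F = 108 − 42 = 66
  M = 158 − 3·118 + 6·66 = 200
Comparing — Policy A: M=659, Policy B: M=683, Policy C: M=200. Lowest is 200 (Policy C).

200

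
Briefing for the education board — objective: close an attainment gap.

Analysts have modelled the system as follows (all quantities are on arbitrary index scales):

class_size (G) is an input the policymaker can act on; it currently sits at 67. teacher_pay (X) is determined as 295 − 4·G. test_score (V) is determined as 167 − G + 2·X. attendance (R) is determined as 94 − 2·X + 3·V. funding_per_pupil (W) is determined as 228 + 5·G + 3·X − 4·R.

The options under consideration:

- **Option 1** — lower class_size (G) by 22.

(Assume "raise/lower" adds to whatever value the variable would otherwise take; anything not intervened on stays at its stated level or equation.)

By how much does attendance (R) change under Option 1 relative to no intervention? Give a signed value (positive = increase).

418

Baseline:
  G = 67
  X = 295 − 4·67 = 27
  V = 167 − 67 + 2·27 = 154
  R = 94 − 2·27 + 3·154 = 502
Option 1 (G − 22):
  G = 67 − 22 = 45
  X = 295 − 4·45 = 115
  V = 167 − 45 + 2·115 = 352
  R = 94 − 2·115 + 3·352 = 920
Change in R: 920 − 502 = 418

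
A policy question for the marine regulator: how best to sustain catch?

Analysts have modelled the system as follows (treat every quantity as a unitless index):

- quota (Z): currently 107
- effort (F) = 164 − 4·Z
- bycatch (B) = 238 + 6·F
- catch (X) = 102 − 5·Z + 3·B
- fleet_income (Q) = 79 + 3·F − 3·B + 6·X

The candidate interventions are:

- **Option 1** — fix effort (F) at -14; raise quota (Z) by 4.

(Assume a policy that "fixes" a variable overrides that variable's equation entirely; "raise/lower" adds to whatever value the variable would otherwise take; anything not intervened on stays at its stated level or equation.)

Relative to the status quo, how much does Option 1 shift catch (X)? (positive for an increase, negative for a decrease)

Baseline:
  Z = 107
  F = 164 − 4·107 = -264
  B = 238 + 6·(-264) = -1346
  X = 102 − 5·107 + 3·(-1346) = -4471
Option 1 (F := -14, Z + 4):
  Z = 107 + 4 = 111
  F = -14
  B = 238 + 6·(-14) = 154
  X = 102 − 5·111 + 3·154 = 9
Change in X: 9 − (-4471) = 4480

4480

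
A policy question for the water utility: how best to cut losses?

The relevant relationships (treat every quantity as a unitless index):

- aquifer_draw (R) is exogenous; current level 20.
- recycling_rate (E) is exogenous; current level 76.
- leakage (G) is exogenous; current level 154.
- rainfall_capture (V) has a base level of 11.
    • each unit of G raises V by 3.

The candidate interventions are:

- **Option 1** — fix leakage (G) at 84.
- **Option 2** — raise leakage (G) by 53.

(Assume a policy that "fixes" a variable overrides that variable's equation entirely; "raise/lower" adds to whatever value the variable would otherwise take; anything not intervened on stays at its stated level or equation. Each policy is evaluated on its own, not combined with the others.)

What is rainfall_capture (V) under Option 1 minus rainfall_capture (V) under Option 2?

-369

Option 1 (G := 84):
  G = 84
  V = 11 + 3·84 = 263
Option 2 (G + 53):
  G = 154 + 53 = 207
  V = 11 + 3·207 = 632
V: 263 − 632 = -369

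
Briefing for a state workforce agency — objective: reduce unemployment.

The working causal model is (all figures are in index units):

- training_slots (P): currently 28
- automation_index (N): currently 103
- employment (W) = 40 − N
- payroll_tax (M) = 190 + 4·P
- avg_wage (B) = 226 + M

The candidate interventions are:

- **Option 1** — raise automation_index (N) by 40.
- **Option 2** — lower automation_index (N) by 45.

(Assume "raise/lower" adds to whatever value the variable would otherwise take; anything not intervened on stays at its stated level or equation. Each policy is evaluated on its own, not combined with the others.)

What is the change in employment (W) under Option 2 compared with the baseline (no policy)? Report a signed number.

45

Baseline:
  N = 103
  W = 40 − 103 = -63
Option 2 (N − 45):
  N = 103 − 45 = 58
  W = 40 − 58 = -18
Change in W: -18 − (-63) = 45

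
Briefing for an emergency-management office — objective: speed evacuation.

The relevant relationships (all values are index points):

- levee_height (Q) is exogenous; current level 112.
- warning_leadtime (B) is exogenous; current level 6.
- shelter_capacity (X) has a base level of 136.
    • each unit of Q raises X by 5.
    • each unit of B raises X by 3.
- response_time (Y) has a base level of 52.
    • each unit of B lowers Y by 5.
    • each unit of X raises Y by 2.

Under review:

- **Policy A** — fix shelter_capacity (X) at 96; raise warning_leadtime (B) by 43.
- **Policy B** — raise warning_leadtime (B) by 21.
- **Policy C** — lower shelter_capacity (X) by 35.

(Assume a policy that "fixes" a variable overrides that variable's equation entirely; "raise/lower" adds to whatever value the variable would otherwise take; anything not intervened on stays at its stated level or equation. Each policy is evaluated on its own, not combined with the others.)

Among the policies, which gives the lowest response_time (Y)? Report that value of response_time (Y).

-1

Policy A (X := 96, B + 43):
  Q = 112
  B = 6 + 43 = 49
  X = 96
  Y = 52 − 5·49 + 2·96 = -1
Policy B (B + 21):
  Q = 112
  B = 6 + 21 = 27
  X = 136 + 5·112 + 3·27 = 777
  Y = 52 − 5·27 + 2·777 = 1471
Policy C (X − 35):
  Q = 112
  B = 6
  X = 136 + 5·112 + 3·6 (−35 from intervention) = 679
  Y = 52 − 5·6 + 2·679 = 1380
Comparing — Policy A: Y=-1, Policy B: Y=1471, Policy C: Y=1380. Lowest is -1 (Policy A).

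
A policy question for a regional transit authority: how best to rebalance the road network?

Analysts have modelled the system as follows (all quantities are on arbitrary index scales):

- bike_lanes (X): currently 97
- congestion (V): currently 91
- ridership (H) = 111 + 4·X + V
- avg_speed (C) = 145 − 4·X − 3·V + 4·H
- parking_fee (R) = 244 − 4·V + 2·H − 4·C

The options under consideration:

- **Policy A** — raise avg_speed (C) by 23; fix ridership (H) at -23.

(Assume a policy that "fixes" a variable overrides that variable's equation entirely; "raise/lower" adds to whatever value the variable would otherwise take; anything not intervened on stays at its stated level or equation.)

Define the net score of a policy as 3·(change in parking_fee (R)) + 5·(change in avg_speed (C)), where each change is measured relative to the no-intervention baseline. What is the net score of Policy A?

Baseline:
  X = 97
  V = 91
  H = 111 + 4·97 + 91 = 590
  C = 145 − 4·97 − 3·91 + 4·590 = 1844
  R = 244 − 4·91 + 2·590 − 4·1844 = -6316
Policy A (C + 23, H := -23):
  X = 97
  V = 91
  H = -23
  C = 145 − 4·97 − 3·91 + 4·(-23) (+23 from intervention) = -585
  R = 244 − 4·91 + 2·(-23) − 4·(-585) = 2174
ΔR = 2174 − (-6316) = 8490; ΔC = -585 − 1844 = -2429
Score = 3·8490 + 5·(-2429) = 13325

13325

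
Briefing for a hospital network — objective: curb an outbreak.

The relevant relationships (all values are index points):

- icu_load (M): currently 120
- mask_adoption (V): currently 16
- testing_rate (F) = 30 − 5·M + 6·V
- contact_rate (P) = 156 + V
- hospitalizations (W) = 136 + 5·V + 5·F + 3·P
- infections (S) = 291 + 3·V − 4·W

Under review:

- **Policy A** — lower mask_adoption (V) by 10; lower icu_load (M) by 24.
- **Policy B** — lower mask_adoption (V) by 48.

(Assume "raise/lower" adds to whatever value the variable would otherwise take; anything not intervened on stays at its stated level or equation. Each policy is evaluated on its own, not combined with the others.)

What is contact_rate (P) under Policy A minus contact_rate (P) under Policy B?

Policy A (V − 10, M − 24):
  V = 16 − 10 = 6
  P = 156 + 6 = 162
Policy B (V − 48):
  V = 16 − 48 = -32
  P = 156 + (-32) = 124
P: 162 − 124 = 38

38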